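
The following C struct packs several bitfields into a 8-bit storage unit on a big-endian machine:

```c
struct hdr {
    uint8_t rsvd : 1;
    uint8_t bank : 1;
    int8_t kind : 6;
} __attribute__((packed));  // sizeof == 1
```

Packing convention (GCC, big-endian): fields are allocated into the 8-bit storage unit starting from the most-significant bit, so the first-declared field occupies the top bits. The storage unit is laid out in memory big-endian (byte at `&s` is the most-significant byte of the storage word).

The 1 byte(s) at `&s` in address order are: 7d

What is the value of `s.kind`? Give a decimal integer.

[0]=0x7d (big-endian) → word 0x7d
rsvd [7+:1] = (word>>7) & 0x1 = 0
bank [6+:1] = (word>>6) & 0x1 = 1
kind [0+:6] = (word>>0) & 0x3f = 61  ←
kind signed 6b, MSB=1: 61 - 64 = -3

-3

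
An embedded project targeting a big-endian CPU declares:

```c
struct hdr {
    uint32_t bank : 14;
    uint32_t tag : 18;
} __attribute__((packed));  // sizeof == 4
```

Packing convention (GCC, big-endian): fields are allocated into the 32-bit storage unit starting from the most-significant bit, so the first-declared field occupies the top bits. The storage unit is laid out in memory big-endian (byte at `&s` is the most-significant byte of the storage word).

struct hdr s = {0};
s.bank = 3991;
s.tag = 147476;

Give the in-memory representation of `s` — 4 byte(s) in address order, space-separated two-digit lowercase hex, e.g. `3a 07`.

bank:14 = 3991 → 0xf97 << 18 → word 0x3e5c0000
tag:18 = 147476 → 0x24014 << 0 → word 0x3e5e4014
word = 0x3e5e4014 → big-endian bytes:
  [0]=0x3e  [1]=0x5e  [2]=0x40  [3]=0x14

3e 5e 40 14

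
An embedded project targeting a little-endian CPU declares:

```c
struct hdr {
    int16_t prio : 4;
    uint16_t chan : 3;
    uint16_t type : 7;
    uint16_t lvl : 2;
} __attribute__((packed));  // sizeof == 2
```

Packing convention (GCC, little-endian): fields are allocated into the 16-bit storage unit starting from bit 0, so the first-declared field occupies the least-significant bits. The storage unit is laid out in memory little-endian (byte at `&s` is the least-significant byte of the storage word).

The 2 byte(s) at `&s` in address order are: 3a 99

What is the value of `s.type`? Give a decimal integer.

[0]=0x3a [1]=0x99 (little-endian) → word 0x993a
prio:4 @ bit 0 → (0x993a>>0)&0xf = 0xa
chan:3 @ bit 4 → (0x993a>>4)&0x7 = 0x3
type:7 @ bit 7 → (0x993a>>7)&0x7f = 0x32  ←
lvl:2 @ bit 14 → (0x993a>>14)&0x3 = 0x2

50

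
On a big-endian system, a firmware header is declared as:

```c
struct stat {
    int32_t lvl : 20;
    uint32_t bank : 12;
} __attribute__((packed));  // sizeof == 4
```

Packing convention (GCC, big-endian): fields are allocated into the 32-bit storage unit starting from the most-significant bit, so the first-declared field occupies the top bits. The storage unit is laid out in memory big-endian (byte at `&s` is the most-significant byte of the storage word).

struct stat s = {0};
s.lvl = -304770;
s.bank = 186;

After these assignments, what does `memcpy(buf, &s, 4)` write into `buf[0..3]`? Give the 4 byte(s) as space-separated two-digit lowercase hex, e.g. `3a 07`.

lvl (20b) val=-304770 bits=0xb597e at bit 12: 0xb597e000
bank (12b) val=186 bits=0xba at bit 0: 0xb597e0ba
word = 0xb597e0ba → big-endian bytes:
  [0]=0xb5  [1]=0x97  [2]=0xe0  [3]=0xba

b5 97 e0 ba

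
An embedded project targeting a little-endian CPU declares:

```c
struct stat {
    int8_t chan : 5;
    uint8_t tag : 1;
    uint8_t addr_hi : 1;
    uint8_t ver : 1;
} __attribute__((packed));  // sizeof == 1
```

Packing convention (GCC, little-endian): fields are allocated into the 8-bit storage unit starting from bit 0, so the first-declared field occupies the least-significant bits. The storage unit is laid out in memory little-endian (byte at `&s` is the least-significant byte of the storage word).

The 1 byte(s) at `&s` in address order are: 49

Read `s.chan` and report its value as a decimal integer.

9

[0]=0x49 (little-endian) → word 0x49
chan [0+:5] = (word>>0) & 0x1f = 9  ←
tag [5+:1] = (word>>5) & 0x1 = 0
addr_hi [6+:1] = (word>>6) & 0x1 = 1
ver [7+:1] = (word>>7) & 0x1 = 0
chan signed 5b, MSB=0: value = 9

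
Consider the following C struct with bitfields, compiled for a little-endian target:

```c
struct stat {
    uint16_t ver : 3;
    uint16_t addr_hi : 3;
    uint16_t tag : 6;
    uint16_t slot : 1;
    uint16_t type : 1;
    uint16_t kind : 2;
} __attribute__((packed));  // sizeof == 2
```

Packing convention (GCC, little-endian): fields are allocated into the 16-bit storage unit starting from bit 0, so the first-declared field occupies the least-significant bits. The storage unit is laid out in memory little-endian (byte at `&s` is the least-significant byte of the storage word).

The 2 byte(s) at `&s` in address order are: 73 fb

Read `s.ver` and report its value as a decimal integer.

3

[0]=0x73 [1]=0xfb (little-endian) → word 0xfb73
ver [0+:3] = (word>>0) & 0x7 = 3  ←
addr_hi [3+:3] = (word>>3) & 0x7 = 6
tag [6+:6] = (word>>6) & 0x3f = 45
slot [12+:1] = (word>>12) & 0x1 = 1
type [13+:1] = (word>>13) & 0x1 = 1
kind [14+:2] = (word>>14) & 0x3 = 3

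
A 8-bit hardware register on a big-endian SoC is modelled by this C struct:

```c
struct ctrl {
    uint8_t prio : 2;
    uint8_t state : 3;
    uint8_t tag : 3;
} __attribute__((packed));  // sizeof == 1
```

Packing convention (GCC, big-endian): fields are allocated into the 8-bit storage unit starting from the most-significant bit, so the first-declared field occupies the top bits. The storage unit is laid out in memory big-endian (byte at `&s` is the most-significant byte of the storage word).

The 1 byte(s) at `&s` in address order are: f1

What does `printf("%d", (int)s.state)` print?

6

[0]=0xf1 (big-endian) → word 0xf1
prio:2 @ bit 6 → (0xf1>>6)&0x3 = 0x3
state:3 @ bit 3 → (0xf1>>3)&0x7 = 0x6  ←
tag:3 @ bit 0 → (0xf1>>0)&0x7 = 0x1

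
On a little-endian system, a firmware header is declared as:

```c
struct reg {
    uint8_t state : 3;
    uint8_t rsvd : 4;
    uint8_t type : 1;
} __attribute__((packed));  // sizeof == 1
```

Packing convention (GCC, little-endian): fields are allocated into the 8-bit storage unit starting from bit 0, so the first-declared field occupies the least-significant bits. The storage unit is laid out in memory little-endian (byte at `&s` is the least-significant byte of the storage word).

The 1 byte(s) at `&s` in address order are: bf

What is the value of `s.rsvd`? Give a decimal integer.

7

[0]=0xbf (little-endian) → word 0xbf
state:3 @ bit 0 → (0xbf>>0)&0x7 = 0x7
rsvd:4 @ bit 3 → (0xbf>>3)&0xf = 0x7  ←
type:1 @ bit 7 → (0xbf>>7)&0x1 = 0x1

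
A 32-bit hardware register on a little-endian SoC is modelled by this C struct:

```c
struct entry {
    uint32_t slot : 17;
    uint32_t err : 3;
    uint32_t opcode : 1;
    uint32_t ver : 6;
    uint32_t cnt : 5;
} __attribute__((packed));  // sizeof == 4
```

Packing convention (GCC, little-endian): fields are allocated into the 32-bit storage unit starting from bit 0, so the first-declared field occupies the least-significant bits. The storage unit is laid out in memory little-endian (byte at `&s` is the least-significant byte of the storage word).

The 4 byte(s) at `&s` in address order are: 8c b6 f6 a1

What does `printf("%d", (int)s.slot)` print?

46732

[0]=0x8c [1]=0xb6 [2]=0xf6 [3]=0xa1 (little-endian) → word 0xa1f6b68c
slot [0+:17] = (word>>0) & 0x1ffff = 46732  ←
err [17+:3] = (word>>17) & 0x7 = 3
opcode [20+:1] = (word>>20) & 0x1 = 1
ver [21+:6] = (word>>21) & 0x3f = 15
cnt [27+:5] = (word>>27) & 0x1f = 20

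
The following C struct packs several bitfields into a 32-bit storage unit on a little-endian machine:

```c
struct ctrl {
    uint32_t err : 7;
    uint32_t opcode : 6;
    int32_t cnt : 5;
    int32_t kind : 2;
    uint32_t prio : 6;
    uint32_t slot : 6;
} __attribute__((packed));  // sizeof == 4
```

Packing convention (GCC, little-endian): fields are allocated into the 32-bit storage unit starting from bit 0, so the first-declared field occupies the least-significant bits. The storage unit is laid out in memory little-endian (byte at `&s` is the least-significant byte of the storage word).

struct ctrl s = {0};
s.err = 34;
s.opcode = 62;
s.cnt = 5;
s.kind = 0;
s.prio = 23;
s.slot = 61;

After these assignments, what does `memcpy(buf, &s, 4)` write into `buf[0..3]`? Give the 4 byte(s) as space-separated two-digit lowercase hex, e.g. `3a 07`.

22 bf 70 f5

[0+:7] err=34 & 0x7f = 0x22; word=0x00000022
[7+:6] opcode=62 & 0x3f = 0x3e; word=0x00001f22
[13+:5] cnt=5 & 0x1f = 0x5; word=0x0000bf22
[18+:2] kind=0 & 0x3 = 0x0; word=0x0000bf22
[20+:6] prio=23 & 0x3f = 0x17; word=0x0170bf22
[26+:6] slot=61 & 0x3f = 0x3d; word=0xf570bf22
word = 0xf570bf22 → little-endian bytes:
  [0]=0x22  [1]=0xbf  [2]=0x70  [3]=0xf5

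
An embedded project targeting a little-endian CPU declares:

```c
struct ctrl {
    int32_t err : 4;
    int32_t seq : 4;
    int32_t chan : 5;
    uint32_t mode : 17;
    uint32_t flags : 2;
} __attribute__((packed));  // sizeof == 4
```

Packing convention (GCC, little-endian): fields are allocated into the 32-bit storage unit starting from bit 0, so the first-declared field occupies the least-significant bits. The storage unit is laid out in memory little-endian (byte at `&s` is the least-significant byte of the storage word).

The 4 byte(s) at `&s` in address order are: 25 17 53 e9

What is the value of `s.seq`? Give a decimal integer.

[0]=0x25 [1]=0x17 [2]=0x53 [3]=0xe9 (little-endian) → word 0xe9531725
err [0+:4] = (word>>0) & 0xf = 5
seq [4+:4] = (word>>4) & 0xf = 2  ←
chan [8+:5] = (word>>8) & 0x1f = 23
mode [13+:17] = (word>>13) & 0x1ffff = 84632
flags [30+:2] = (word>>30) & 0x3 = 3
seq signed 4b, MSB=0: value = 2

2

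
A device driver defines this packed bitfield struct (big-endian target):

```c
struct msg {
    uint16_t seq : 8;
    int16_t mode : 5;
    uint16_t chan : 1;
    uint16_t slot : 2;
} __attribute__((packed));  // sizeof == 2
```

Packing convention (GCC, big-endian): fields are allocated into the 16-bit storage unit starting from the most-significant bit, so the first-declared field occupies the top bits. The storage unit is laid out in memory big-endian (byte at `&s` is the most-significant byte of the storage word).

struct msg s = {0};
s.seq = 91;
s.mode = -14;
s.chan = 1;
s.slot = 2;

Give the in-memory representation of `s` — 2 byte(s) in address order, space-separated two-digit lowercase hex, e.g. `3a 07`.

5b 96

[8+:8] seq=91 & 0xff = 0x5b; word=0x5b00
[3+:5] mode=-14 & 0x1f = 0x12; word=0x5b90
[2+:1] chan=1 & 0x1 = 0x1; word=0x5b94
[0+:2] slot=2 & 0x3 = 0x2; word=0x5b96
word = 0x5b96 → big-endian bytes:
  [0]=0x5b  [1]=0x96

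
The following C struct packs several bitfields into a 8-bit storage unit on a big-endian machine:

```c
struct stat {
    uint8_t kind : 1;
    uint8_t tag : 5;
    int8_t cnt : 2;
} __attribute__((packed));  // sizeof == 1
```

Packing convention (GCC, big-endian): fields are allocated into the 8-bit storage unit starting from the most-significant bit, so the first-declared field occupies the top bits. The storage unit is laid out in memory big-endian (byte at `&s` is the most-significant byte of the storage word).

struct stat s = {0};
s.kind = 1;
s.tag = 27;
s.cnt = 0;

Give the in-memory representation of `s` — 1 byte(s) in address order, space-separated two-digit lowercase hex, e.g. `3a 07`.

ec

kind:1 = 1 → 0x1 << 7 → word 0x80
tag:5 = 27 → 0x1b << 2 → word 0xec
cnt:2 = 0 → 0x0 << 0 → word 0xec
word = 0xec → big-endian bytes:
  [0]=0xec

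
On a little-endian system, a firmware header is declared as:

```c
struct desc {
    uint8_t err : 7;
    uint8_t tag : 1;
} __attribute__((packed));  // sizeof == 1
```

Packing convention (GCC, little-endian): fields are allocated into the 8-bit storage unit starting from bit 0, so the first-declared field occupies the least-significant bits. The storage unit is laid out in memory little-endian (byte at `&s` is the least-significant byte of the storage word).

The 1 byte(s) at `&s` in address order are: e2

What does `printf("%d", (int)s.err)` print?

[0]=0xe2 (little-endian) → word 0xe2
err [0+:7] = (word>>0) & 0x7f = 98  ←
tag [7+:1] = (word>>7) & 0x1 = 1

98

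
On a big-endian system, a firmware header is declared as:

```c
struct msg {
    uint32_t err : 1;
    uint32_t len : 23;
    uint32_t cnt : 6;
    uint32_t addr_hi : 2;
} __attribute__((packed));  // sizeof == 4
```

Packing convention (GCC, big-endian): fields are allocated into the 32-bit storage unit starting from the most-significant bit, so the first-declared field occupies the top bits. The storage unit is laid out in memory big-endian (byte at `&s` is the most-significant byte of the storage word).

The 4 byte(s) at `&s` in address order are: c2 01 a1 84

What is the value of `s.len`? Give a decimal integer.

4325793

[0]=0xc2 [1]=0x01 [2]=0xa1 [3]=0x84 (big-endian) → word 0xc201a184
err:1 @ bit 31 → (0xc201a184>>31)&0x1 = 0x1
len:23 @ bit 8 → (0xc201a184>>8)&0x7fffff = 0x4201a1  ←
cnt:6 @ bit 2 → (0xc201a184>>2)&0x3f = 0x21
addr_hi:2 @ bit 0 → (0xc201a184>>0)&0x3 = 0x0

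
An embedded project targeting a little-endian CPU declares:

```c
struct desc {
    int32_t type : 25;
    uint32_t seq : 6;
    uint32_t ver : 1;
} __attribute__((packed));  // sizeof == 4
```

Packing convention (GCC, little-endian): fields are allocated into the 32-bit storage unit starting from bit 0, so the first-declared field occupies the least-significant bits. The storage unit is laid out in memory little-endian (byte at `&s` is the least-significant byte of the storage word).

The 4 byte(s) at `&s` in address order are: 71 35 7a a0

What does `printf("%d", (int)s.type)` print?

[0]=0x71 [1]=0x35 [2]=0x7a [3]=0xa0 (little-endian) → word 0xa07a3571
type [0+:25] = (word>>0) & 0x1ffffff = 8009073  ←
seq [25+:6] = (word>>25) & 0x3f = 16
ver [31+:1] = (word>>31) & 0x1 = 1
type signed 25b, MSB=0: value = 8009073

8009073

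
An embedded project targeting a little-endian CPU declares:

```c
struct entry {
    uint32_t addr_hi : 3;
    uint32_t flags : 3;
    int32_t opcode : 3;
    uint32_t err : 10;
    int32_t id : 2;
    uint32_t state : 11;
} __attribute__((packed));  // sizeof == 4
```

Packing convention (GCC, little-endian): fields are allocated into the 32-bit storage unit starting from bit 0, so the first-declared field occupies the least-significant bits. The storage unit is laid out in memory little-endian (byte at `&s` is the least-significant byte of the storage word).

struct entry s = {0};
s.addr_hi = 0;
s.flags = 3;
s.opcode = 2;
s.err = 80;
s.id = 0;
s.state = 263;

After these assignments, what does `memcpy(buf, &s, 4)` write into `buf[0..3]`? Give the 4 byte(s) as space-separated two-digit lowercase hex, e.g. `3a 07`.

98 a0 e0 20

addr_hi (3b) val=0 bits=0x0 at bit 0: 0x00000000
flags (3b) val=3 bits=0x3 at bit 3: 0x00000018
opcode (3b) val=2 bits=0x2 at bit 6: 0x00000098
err (10b) val=80 bits=0x50 at bit 9: 0x0000a098
id (2b) val=0 bits=0x0 at bit 19: 0x0000a098
state (11b) val=263 bits=0x107 at bit 21: 0x20e0a098
word = 0x20e0a098 → little-endian bytes:
  [0]=0x98  [1]=0xa0  [2]=0xe0  [3]=0x20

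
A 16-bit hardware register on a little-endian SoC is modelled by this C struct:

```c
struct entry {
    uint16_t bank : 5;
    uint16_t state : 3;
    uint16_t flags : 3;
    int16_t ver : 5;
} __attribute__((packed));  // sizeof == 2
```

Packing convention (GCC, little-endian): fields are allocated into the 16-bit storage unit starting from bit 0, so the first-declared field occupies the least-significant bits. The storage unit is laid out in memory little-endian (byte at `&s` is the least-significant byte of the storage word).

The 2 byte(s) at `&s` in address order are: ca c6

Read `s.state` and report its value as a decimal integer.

[0]=0xca [1]=0xc6 (little-endian) → word 0xc6ca
bank [0+:5] = (word>>0) & 0x1f = 10
state [5+:3] = (word>>5) & 0x7 = 6  ←
flags [8+:3] = (word>>8) & 0x7 = 6
ver [11+:5] = (word>>11) & 0x1f = 24

6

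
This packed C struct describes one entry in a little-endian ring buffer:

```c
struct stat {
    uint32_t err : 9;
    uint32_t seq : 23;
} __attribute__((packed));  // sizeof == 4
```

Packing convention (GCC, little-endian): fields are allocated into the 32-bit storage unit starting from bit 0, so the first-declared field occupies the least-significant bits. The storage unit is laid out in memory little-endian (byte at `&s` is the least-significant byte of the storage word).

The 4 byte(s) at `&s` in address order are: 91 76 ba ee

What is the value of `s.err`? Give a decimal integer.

[0]=0x91 [1]=0x76 [2]=0xba [3]=0xee (little-endian) → word 0xeeba7691
err [0+:9] = (word>>0) & 0x1ff = 145  ←
seq [9+:23] = (word>>9) & 0x7fffff = 7822651

145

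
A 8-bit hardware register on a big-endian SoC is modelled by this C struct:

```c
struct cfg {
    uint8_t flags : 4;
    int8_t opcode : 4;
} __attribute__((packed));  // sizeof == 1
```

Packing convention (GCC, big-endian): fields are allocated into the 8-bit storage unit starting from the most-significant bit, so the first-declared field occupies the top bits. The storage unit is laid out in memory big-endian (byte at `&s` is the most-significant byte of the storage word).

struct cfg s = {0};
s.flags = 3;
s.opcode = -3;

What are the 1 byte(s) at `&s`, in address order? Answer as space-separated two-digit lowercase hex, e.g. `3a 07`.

[4+:4] flags=3 & 0xf = 0x3; word=0x30
[0+:4] opcode=-3 & 0xf = 0xd; word=0x3d
word = 0x3d → big-endian bytes:
  [0]=0x3d

3d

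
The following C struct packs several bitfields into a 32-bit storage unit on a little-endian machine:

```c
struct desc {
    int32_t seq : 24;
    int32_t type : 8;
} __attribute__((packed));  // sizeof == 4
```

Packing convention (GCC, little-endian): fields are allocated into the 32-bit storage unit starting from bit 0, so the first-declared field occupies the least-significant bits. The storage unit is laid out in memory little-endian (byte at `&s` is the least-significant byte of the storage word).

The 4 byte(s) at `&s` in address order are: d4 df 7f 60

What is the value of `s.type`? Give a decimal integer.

96

[0]=0xd4 [1]=0xdf [2]=0x7f [3]=0x60 (little-endian) → word 0x607fdfd4
seq:24 @ bit 0 → (0x607fdfd4>>0)&0xffffff = 0x7fdfd4
type:8 @ bit 24 → (0x607fdfd4>>24)&0xff = 0x60  ←
type signed 8b, MSB=0: value = 96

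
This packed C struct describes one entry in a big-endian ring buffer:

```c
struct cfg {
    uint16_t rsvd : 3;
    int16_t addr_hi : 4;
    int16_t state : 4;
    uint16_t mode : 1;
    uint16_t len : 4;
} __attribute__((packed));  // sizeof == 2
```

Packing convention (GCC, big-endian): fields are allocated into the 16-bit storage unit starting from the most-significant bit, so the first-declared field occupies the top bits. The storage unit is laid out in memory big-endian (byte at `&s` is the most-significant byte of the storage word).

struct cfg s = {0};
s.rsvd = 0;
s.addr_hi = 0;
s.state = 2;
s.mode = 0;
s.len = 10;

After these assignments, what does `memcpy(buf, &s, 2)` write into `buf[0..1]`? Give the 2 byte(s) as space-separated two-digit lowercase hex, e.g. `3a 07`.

rsvd:3 = 0 → 0x0 << 13 → word 0x0000
addr_hi:4 = 0 → 0x0 << 9 → word 0x0000
state:4 = 2 → 0x2 << 5 → word 0x0040
mode:1 = 0 → 0x0 << 4 → word 0x0040
len:4 = 10 → 0xa << 0 → word 0x004a
word = 0x004a → big-endian bytes:
  [0]=0x00  [1]=0x4a

00 4a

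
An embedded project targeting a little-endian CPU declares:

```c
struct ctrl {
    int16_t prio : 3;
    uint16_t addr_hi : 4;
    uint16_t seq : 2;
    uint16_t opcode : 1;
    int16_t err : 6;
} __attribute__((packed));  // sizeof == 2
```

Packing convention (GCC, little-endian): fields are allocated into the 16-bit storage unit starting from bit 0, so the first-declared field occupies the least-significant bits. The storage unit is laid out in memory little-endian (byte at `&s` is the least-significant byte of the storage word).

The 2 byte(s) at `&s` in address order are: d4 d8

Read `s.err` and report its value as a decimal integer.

-10

[0]=0xd4 [1]=0xd8 (little-endian) → word 0xd8d4
prio:3 @ bit 0 → (0xd8d4>>0)&0x7 = 0x4
addr_hi:4 @ bit 3 → (0xd8d4>>3)&0xf = 0xa
seq:2 @ bit 7 → (0xd8d4>>7)&0x3 = 0x1
opcode:1 @ bit 9 → (0xd8d4>>9)&0x1 = 0x0
err:6 @ bit 10 → (0xd8d4>>10)&0x3f = 0x36  ←
err signed 6b, MSB=1: 54 - 64 = -10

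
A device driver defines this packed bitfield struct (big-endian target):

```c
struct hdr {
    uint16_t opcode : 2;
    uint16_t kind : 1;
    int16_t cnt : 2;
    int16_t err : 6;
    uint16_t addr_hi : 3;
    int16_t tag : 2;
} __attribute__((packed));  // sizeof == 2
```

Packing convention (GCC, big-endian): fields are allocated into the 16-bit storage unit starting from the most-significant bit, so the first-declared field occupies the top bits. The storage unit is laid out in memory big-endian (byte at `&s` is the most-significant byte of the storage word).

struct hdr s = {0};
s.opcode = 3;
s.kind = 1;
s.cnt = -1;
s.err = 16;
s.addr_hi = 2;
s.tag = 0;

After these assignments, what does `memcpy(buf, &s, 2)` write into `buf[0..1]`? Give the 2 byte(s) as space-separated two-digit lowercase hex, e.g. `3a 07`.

[14+:2] opcode=3 & 0x3 = 0x3; word=0xc000
[13+:1] kind=1 & 0x1 = 0x1; word=0xe000
[11+:2] cnt=-1 & 0x3 = 0x3; word=0xf800
[5+:6] err=16 & 0x3f = 0x10; word=0xfa00
[2+:3] addr_hi=2 & 0x7 = 0x2; word=0xfa08
[0+:2] tag=0 & 0x3 = 0x0; word=0xfa08
word = 0xfa08 → big-endian bytes:
  [0]=0xfa  [1]=0x08

fa 08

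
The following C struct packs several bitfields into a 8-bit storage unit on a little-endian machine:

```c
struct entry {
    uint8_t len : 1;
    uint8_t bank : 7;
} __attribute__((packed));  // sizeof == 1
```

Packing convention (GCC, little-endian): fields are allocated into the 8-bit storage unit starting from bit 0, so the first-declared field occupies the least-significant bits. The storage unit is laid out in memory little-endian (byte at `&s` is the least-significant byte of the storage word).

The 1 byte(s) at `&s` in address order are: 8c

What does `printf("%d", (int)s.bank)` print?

[0]=0x8c (little-endian) → word 0x8c
len:1 @ bit 0 → (0x8c>>0)&0x1 = 0x0
bank:7 @ bit 1 → (0x8c>>1)&0x7f = 0x46  ←

70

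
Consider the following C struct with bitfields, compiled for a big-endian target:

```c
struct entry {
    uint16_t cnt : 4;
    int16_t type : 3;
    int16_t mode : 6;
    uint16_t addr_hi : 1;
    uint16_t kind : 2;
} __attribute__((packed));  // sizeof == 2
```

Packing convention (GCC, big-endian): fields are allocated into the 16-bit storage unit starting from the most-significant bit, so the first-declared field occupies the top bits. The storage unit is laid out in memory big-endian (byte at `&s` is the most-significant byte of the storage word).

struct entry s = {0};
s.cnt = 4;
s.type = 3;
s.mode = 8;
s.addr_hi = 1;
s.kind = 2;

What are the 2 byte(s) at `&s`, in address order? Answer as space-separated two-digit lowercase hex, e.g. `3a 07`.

cnt (4b) val=4 bits=0x4 at bit 12: 0x4000
type (3b) val=3 bits=0x3 at bit 9: 0x4600
mode (6b) val=8 bits=0x8 at bit 3: 0x4640
addr_hi (1b) val=1 bits=0x1 at bit 2: 0x4644
kind (2b) val=2 bits=0x2 at bit 0: 0x4646
word = 0x4646 → big-endian bytes:
  [0]=0x46  [1]=0x46

46 46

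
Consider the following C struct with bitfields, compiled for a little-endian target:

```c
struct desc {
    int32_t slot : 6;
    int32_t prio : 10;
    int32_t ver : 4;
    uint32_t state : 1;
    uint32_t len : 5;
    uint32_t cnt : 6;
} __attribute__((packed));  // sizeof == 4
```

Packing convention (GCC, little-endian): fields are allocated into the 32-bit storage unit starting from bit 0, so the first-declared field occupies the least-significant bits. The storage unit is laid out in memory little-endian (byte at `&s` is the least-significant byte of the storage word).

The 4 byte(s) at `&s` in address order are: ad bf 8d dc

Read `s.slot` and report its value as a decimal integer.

-19

[0]=0xad [1]=0xbf [2]=0x8d [3]=0xdc (little-endian) → word 0xdc8dbfad
slot:6 @ bit 0 → (0xdc8dbfad>>0)&0x3f = 0x2d  ←
prio:10 @ bit 6 → (0xdc8dbfad>>6)&0x3ff = 0x2fe
ver:4 @ bit 16 → (0xdc8dbfad>>16)&0xf = 0xd
state:1 @ bit 20 → (0xdc8dbfad>>20)&0x1 = 0x0
len:5 @ bit 21 → (0xdc8dbfad>>21)&0x1f = 0x4
cnt:6 @ bit 26 → (0xdc8dbfad>>26)&0x3f = 0x37
slot signed 6b, MSB=1: 45 - 64 = -19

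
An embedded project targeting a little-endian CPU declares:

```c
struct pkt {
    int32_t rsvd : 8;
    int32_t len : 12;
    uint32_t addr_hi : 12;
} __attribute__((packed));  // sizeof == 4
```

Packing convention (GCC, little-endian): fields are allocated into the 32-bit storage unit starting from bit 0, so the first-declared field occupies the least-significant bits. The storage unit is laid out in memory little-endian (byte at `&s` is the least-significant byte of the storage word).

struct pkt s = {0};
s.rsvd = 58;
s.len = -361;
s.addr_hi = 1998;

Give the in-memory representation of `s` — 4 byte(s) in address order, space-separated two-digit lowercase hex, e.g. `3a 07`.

3a 97 ee 7c

[0+:8] rsvd=58 & 0xff = 0x3a; word=0x0000003a
[8+:12] len=-361 & 0xfff = 0xe97; word=0x000e973a
[20+:12] addr_hi=1998 & 0xfff = 0x7ce; word=0x7cee973a
word = 0x7cee973a → little-endian bytes:
  [0]=0x3a  [1]=0x97  [2]=0xee  [3]=0x7c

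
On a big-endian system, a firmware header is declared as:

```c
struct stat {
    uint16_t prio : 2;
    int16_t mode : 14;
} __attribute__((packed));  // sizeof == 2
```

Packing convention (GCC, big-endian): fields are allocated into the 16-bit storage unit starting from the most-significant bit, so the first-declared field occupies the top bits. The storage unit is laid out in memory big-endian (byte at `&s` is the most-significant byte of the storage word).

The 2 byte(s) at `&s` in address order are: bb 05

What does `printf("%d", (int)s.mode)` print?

-1275

[0]=0xbb [1]=0x05 (big-endian) → word 0xbb05
prio:2 @ bit 14 → (0xbb05>>14)&0x3 = 0x2
mode:14 @ bit 0 → (0xbb05>>0)&0x3fff = 0x3b05  ←
mode signed 14b, MSB=1: 15109 - 16384 = -1275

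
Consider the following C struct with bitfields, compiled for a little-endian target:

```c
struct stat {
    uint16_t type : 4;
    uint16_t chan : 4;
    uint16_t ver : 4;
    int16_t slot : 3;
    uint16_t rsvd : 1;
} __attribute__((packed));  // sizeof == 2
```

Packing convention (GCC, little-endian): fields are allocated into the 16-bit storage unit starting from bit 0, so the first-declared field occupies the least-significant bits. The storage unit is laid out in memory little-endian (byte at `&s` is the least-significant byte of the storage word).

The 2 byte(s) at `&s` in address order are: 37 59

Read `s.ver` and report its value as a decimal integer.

[0]=0x37 [1]=0x59 (little-endian) → word 0x5937
type [0+:4] = (word>>0) & 0xf = 7
chan [4+:4] = (word>>4) & 0xf = 3
ver [8+:4] = (word>>8) & 0xf = 9  ←
slot [12+:3] = (word>>12) & 0x7 = 5
rsvd [15+:1] = (word>>15) & 0x1 = 0

9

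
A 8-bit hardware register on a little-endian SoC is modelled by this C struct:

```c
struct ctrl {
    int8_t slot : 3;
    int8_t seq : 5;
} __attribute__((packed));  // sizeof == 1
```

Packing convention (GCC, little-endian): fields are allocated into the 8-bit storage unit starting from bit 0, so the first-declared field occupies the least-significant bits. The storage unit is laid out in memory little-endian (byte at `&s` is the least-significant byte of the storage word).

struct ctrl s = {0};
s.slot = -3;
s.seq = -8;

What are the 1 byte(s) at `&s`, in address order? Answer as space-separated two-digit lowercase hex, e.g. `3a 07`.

slot (3b) val=-3 bits=0x5 at bit 0: 0x05
seq (5b) val=-8 bits=0x18 at bit 3: 0xc5
word = 0xc5 → little-endian bytes:
  [0]=0xc5

c5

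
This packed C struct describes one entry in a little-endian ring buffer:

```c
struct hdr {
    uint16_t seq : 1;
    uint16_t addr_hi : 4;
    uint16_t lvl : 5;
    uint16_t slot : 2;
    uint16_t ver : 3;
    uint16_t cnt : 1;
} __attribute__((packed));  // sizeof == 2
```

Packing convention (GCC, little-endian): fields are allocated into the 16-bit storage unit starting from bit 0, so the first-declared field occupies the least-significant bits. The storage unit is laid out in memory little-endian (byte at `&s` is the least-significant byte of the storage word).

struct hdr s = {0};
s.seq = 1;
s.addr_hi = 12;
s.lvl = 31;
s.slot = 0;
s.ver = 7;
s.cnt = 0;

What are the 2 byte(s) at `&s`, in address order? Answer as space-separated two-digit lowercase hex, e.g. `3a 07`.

[0+:1] seq=1 & 0x1 = 0x1; word=0x0001
[1+:4] addr_hi=12 & 0xf = 0xc; word=0x0019
[5+:5] lvl=31 & 0x1f = 0x1f; word=0x03f9
[10+:2] slot=0 & 0x3 = 0x0; word=0x03f9
[12+:3] ver=7 & 0x7 = 0x7; word=0x73f9
[15+:1] cnt=0 & 0x1 = 0x0; word=0x73f9
word = 0x73f9 → little-endian bytes:
  [0]=0xf9  [1]=0x73

f9 73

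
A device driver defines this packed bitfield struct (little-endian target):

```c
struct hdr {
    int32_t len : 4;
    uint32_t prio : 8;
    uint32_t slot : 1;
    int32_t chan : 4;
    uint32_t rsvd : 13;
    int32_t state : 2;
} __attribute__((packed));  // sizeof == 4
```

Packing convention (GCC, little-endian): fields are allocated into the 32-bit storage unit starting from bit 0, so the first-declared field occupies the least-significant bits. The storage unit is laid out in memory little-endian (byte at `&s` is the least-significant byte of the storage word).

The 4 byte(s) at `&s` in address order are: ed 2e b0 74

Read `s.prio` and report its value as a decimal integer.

238

[0]=0xed [1]=0x2e [2]=0xb0 [3]=0x74 (little-endian) → word 0x74b02eed
len:4 @ bit 0 → (0x74b02eed>>0)&0xf = 0xd
prio:8 @ bit 4 → (0x74b02eed>>4)&0xff = 0xee  ←
slot:1 @ bit 12 → (0x74b02eed>>12)&0x1 = 0x0
chan:4 @ bit 13 → (0x74b02eed>>13)&0xf = 0x1
rsvd:13 @ bit 17 → (0x74b02eed>>17)&0x1fff = 0x1a58
state:2 @ bit 30 → (0x74b02eed>>30)&0x3 = 0x1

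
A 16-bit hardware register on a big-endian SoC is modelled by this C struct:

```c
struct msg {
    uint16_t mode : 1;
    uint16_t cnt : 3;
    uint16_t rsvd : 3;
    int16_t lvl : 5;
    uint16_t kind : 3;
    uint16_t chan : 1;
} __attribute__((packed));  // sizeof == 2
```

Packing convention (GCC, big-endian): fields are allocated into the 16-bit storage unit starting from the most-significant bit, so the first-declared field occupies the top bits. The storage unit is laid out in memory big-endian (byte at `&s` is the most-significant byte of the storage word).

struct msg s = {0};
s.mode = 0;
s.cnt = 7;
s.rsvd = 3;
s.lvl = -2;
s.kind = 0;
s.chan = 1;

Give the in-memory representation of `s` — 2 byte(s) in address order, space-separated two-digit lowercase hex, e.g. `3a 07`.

77 e1

mode:1 = 0 → 0x0 << 15 → word 0x0000
cnt:3 = 7 → 0x7 << 12 → word 0x7000
rsvd:3 = 3 → 0x3 << 9 → word 0x7600
lvl:5 = -2 → 0x1e << 4 → word 0x77e0
kind:3 = 0 → 0x0 << 1 → word 0x77e0
chan:1 = 1 → 0x1 << 0 → word 0x77e1
word = 0x77e1 → big-endian bytes:
  [0]=0x77  [1]=0xe1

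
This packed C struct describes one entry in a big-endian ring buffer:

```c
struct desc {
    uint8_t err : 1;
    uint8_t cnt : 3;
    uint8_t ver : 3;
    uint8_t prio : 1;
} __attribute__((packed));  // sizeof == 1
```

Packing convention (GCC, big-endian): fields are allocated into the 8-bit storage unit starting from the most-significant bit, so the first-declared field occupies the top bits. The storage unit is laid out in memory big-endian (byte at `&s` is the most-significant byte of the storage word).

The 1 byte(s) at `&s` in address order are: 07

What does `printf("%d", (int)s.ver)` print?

3

[0]=0x07 (big-endian) → word 0x07
err [7+:1] = (word>>7) & 0x1 = 0
cnt [4+:3] = (word>>4) & 0x7 = 0
ver [1+:3] = (word>>1) & 0x7 = 3  ←
prio [0+:1] = (word>>0) & 0x1 = 1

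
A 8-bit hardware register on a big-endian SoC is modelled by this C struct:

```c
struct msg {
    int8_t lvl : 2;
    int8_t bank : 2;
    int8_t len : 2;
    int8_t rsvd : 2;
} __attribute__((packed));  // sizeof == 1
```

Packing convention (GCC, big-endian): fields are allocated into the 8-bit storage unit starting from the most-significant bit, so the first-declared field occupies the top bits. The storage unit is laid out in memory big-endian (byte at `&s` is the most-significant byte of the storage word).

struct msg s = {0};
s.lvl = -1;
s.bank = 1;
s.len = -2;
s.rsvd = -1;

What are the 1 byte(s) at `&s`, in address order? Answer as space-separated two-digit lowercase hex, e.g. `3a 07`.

lvl (2b) val=-1 bits=0x3 at bit 6: 0xc0
bank (2b) val=1 bits=0x1 at bit 4: 0xd0
len (2b) val=-2 bits=0x2 at bit 2: 0xd8
rsvd (2b) val=-1 bits=0x3 at bit 0: 0xdb
word = 0xdb → big-endian bytes:
  [0]=0xdb

db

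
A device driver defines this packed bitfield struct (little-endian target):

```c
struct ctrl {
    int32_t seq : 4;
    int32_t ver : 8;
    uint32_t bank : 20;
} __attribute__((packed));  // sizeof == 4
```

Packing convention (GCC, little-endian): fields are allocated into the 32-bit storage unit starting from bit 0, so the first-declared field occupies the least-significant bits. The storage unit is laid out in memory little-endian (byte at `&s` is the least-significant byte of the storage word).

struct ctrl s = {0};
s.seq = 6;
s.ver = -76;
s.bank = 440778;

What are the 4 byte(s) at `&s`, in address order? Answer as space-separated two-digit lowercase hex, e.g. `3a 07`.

seq (4b) val=6 bits=0x6 at bit 0: 0x00000006
ver (8b) val=-76 bits=0xb4 at bit 4: 0x00000b46
bank (20b) val=440778 bits=0x6b9ca at bit 12: 0x6b9cab46
word = 0x6b9cab46 → little-endian bytes:
  [0]=0x46  [1]=0xab  [2]=0x9c  [3]=0x6b

46 ab 9c 6b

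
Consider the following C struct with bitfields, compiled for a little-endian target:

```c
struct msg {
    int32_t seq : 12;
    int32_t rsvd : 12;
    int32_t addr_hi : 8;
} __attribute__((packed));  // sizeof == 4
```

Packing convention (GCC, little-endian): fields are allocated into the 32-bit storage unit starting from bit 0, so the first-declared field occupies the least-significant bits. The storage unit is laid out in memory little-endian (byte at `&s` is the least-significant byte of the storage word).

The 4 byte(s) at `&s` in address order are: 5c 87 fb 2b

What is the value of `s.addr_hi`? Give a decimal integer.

[0]=0x5c [1]=0x87 [2]=0xfb [3]=0x2b (little-endian) → word 0x2bfb875c
seq:12 @ bit 0 → (0x2bfb875c>>0)&0xfff = 0x75c
rsvd:12 @ bit 12 → (0x2bfb875c>>12)&0xfff = 0xfb8
addr_hi:8 @ bit 24 → (0x2bfb875c>>24)&0xff = 0x2b  ←
addr_hi signed 8b, MSB=0: value = 43

43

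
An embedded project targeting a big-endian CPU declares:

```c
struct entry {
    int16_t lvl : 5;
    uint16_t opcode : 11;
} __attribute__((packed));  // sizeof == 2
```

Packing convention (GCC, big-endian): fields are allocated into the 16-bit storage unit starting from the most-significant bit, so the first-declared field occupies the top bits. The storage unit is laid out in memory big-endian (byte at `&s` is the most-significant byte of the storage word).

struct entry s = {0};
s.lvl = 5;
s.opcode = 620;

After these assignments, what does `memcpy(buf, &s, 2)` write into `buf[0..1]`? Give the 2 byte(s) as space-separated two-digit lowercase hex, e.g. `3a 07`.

lvl (5b) val=5 bits=0x5 at bit 11: 0x2800
opcode (11b) val=620 bits=0x26c at bit 0: 0x2a6c
word = 0x2a6c → big-endian bytes:
  [0]=0x2a  [1]=0x6c

2a 6c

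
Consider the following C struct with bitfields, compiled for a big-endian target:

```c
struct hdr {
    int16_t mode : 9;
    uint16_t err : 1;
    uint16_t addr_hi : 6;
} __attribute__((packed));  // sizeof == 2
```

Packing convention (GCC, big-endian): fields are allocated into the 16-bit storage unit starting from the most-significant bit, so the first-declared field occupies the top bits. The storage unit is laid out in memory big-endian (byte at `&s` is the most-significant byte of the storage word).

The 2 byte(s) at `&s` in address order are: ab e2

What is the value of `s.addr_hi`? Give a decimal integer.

[0]=0xab [1]=0xe2 (big-endian) → word 0xabe2
mode [7+:9] = (word>>7) & 0x1ff = 343
err [6+:1] = (word>>6) & 0x1 = 1
addr_hi [0+:6] = (word>>0) & 0x3f = 34  ←

34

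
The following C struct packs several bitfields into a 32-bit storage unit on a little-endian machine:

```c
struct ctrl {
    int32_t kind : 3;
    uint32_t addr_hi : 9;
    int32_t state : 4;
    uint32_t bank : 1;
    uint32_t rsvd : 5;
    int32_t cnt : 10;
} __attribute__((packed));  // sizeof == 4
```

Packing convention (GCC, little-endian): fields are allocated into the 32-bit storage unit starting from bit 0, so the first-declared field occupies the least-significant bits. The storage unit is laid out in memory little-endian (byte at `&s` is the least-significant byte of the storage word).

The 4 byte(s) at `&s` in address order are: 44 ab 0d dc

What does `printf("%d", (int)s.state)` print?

[0]=0x44 [1]=0xab [2]=0x0d [3]=0xdc (little-endian) → word 0xdc0dab44
kind [0+:3] = (word>>0) & 0x7 = 4
addr_hi [3+:9] = (word>>3) & 0x1ff = 360
state [12+:4] = (word>>12) & 0xf = 10  ←
bank [16+:1] = (word>>16) & 0x1 = 1
rsvd [17+:5] = (word>>17) & 0x1f = 6
cnt [22+:10] = (word>>22) & 0x3ff = 880
state signed 4b, MSB=1: 10 - 16 = -6

-6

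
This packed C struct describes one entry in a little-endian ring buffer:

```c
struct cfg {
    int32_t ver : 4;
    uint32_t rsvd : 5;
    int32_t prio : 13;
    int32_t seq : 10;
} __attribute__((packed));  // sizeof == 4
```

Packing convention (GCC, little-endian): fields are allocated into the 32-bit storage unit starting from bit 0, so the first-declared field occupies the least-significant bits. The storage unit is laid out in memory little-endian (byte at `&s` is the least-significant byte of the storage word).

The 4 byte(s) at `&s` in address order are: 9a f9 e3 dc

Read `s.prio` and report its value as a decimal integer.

[0]=0x9a [1]=0xf9 [2]=0xe3 [3]=0xdc (little-endian) → word 0xdce3f99a
ver [0+:4] = (word>>0) & 0xf = 10
rsvd [4+:5] = (word>>4) & 0x1f = 25
prio [9+:13] = (word>>9) & 0x1fff = 4604  ←
seq [22+:10] = (word>>22) & 0x3ff = 883
prio signed 13b, MSB=1: 4604 - 8192 = -3588

-3588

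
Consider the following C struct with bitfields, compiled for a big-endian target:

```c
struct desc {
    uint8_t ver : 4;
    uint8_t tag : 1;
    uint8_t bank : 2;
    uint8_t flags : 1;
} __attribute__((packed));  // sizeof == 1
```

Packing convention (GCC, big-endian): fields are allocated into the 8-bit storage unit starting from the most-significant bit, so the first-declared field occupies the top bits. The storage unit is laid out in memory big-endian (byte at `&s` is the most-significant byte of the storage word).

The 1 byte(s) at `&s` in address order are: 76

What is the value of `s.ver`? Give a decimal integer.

7

[0]=0x76 (big-endian) → word 0x76
ver:4 @ bit 4 → (0x76>>4)&0xf = 0x7  ←
tag:1 @ bit 3 → (0x76>>3)&0x1 = 0x0
bank:2 @ bit 1 → (0x76>>1)&0x3 = 0x3
flags:1 @ bit 0 → (0x76>>0)&0x1 = 0x0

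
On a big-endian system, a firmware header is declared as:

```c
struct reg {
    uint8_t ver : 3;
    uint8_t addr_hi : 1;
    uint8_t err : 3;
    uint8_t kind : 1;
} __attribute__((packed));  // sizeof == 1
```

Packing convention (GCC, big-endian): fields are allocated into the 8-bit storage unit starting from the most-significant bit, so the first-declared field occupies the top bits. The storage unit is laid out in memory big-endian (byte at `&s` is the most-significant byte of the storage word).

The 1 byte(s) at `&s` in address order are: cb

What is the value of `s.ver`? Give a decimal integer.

[0]=0xcb (big-endian) → word 0xcb
ver:3 @ bit 5 → (0xcb>>5)&0x7 = 0x6  ←
addr_hi:1 @ bit 4 → (0xcb>>4)&0x1 = 0x0
err:3 @ bit 1 → (0xcb>>1)&0x7 = 0x5
kind:1 @ bit 0 → (0xcb>>0)&0x1 = 0x1

6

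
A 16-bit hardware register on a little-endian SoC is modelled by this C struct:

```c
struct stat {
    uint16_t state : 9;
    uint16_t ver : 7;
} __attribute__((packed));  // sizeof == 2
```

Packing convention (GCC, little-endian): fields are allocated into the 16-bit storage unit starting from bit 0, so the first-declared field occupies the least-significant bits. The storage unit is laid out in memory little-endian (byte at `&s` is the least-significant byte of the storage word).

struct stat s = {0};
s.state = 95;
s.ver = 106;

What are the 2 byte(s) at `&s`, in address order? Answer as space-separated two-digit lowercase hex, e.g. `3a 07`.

5f d4

[0+:9] state=95 & 0x1ff = 0x5f; word=0x005f
[9+:7] ver=106 & 0x7f = 0x6a; word=0xd45f
word = 0xd45f → little-endian bytes:
  [0]=0x5f  [1]=0xd4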